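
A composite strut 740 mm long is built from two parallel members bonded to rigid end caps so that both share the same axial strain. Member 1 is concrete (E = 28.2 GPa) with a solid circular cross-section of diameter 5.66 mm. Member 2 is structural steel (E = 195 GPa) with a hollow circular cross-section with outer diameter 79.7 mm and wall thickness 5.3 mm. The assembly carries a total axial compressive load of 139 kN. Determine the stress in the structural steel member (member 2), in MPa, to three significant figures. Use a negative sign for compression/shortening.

-112 MPa

A_1 = 25.16 mm².
A_2 = 1239 mm².
Equal strain + equilibrium ⇒ each member carries load in proportion to AE: A₁E₁ = 709500 N, A₂E₂ = 241600000 N, ΣAE = 242300000 N.
σ₂ = P·E₂/ΣAE = -139000·195000/242300000 = -111.9 MPa.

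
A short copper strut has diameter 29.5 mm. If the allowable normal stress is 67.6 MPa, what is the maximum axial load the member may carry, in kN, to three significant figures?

46.2 kN

A = 683.5 mm².
P_max = σ_allow · A = 67.6 · 683.5 = 46200 N = 46.2 kN.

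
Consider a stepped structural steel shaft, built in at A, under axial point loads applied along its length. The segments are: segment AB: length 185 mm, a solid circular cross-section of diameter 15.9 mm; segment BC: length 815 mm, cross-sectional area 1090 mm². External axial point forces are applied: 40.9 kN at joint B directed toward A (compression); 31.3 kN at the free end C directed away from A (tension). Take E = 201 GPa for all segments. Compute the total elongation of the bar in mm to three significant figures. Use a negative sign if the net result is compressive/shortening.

Internal axial forces (sectioning from the free end, tension +): N_BC = 31.3 kN, N_AB = -9.6 kN.
A_AB = 198.6 mm².
δ_AB = -9600·185/(198.6·201000) = -0.0445 mm
δ_BC = 31300·815/(1090·201000) = 0.1164 mm
δ = Σδ_i = 0.07193 mm.

0.0719 mm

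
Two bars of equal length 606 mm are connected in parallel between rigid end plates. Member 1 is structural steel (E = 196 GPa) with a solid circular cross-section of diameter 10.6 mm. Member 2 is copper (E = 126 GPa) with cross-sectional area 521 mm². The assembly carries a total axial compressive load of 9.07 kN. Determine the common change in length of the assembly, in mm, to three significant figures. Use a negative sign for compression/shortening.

-0.0663 mm

A_1 = 88.25 mm².
Equal strain + equilibrium ⇒ each member carries load in proportion to AE: A₁E₁ = 17300000 N, A₂E₂ = 65650000 N, ΣAE = 82940000 N.
δ = PL/ΣAE = -9070·606/82940000 = -0.06627 mm.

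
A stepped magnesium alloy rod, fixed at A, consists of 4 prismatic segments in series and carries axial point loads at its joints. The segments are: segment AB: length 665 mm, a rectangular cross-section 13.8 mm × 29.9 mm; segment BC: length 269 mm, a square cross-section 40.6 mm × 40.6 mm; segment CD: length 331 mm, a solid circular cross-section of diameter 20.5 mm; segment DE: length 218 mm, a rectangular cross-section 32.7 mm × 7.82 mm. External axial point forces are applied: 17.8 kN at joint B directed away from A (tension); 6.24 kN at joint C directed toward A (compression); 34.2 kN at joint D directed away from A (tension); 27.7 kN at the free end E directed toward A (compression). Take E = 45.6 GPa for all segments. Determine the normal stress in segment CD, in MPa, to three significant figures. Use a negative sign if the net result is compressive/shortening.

19.7 MPa

Internal axial forces (sectioning from the free end, tension +): N_DE = -27.7 kN, N_CD = 6.5 kN, N_BC = 0.26 kN, N_AB = 18.06 kN.
A_CD = 330.1 mm².
σ_CD = N_CD/A_CD = 6500/330.1 = 19.69 MPa.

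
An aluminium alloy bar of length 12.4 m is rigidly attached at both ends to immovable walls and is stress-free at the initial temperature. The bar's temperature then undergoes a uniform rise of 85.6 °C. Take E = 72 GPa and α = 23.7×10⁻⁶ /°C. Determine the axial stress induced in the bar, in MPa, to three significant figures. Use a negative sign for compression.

Free thermal expansion αLΔT = 23.7e-6 · 12400 · 85.6 = 25.16 mm.
The walls impose strain ε = −(25.16)/12400 = -2.0287e-03; σ = Eε = 72000 · -2.0287e-03 = -146.1 MPa.

-146 MPa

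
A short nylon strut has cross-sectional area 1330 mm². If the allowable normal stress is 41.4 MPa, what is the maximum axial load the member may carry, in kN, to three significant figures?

55.1 kN

P_max = σ_allow · A = 41.4 · 1330 = 55060 N = 55.06 kN.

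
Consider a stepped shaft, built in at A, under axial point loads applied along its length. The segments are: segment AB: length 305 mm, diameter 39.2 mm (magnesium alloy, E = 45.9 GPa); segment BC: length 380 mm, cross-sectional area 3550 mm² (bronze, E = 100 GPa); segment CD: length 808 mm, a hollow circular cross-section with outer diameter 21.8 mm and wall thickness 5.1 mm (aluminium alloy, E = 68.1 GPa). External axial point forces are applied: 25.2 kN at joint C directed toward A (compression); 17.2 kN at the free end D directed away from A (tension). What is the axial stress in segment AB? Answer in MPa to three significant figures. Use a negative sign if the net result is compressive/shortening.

Internal axial forces (sectioning from the free end, tension +): N_CD = 17.2 kN, N_BC = -8 kN, N_AB = -8 kN.
A_AB = 1207 mm².
σ_AB = N_AB/A_AB = -8000/1207 = -6.629 MPa.

-6.63 MPa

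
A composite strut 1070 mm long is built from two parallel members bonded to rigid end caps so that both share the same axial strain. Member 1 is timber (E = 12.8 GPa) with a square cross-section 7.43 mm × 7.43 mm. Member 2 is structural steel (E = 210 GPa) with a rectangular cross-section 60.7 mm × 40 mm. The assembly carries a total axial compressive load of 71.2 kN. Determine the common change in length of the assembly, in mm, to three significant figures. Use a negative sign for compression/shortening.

-0.149 mm

A_1 = 55.2 mm².
A_2 = 2428 mm².
Equal strain + equilibrium ⇒ each member carries load in proportion to AE: A₁E₁ = 706600 N, A₂E₂ = 509900000 N, ΣAE = 510600000 N.
δ = PL/ΣAE = -71200·1070/510600000 = -0.1492 mm.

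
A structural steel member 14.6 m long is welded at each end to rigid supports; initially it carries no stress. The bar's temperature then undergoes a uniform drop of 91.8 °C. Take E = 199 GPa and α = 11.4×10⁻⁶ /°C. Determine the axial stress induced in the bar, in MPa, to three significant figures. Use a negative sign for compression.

208 MPa

Free thermal expansion αLΔT = 11.4e-6 · 14600 · -91.8 = -15.28 mm.
The walls impose strain ε = −(-15.28)/14600 = 1.0465e-03; σ = Eε = 199000 · 1.0465e-03 = 208.3 MPa.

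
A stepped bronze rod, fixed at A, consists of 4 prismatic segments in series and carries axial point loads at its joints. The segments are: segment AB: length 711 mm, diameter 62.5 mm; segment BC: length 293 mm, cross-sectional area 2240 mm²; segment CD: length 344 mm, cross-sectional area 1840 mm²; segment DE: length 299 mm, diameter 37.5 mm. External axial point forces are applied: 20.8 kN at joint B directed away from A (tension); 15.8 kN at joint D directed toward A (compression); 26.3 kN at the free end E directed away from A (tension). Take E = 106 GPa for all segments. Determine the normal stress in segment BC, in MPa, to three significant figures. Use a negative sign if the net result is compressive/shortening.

4.69 MPa

Internal axial forces (sectioning from the free end, tension +): N_DE = 26.3 kN, N_CD = 10.5 kN, N_BC = 10.5 kN, N_AB = 31.3 kN.
σ_BC = N_BC/A_BC = 10500/2240 = 4.688 MPa.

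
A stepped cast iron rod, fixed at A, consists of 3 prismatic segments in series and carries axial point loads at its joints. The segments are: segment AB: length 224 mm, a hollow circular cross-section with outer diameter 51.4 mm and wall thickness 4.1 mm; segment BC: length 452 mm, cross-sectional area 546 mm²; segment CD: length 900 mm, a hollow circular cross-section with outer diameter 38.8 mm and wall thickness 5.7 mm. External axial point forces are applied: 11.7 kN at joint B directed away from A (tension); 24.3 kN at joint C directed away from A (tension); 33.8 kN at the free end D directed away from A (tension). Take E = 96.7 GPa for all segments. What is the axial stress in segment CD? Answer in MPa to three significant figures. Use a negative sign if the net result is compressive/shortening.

Internal axial forces (sectioning from the free end, tension +): N_CD = 33.8 kN, N_BC = 58.1 kN, N_AB = 69.8 kN.
A_CD = 592.7 mm².
σ_CD = N_CD/A_CD = 33800/592.7 = 57.02 MPa.

57.0 MPa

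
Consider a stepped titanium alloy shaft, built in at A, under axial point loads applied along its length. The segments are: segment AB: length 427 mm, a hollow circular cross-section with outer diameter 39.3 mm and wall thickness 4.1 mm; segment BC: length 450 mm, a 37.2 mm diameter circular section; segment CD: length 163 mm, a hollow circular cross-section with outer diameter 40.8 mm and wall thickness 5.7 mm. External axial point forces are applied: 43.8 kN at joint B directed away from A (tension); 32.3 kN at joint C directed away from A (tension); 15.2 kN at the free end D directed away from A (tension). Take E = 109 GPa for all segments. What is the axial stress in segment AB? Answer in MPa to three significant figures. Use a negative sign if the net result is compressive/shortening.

201 MPa

Internal axial forces (sectioning from the free end, tension +): N_CD = 15.2 kN, N_BC = 47.5 kN, N_AB = 91.3 kN.
A_AB = 453.4 mm².
σ_AB = N_AB/A_AB = 91300/453.4 = 201.4 MPa.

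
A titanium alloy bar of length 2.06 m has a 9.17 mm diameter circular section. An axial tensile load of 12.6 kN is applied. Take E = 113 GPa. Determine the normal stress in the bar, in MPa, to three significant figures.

191 MPa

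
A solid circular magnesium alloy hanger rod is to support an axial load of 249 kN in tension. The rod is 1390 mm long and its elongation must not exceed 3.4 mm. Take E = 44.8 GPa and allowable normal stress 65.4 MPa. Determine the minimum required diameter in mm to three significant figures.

Required area A ≥ P/σ_allow = 249000/65.4 = 3807 mm².
For a solid circular section, d ≥ √(4A/π) = 69.63 mm.
Elongation limit: A ≥ PL/(Eδ_allow) = 249000·1390/(44800·3.4) = 2272 mm² ⇒ d ≥ 53.79 mm.
The stress limit governs.

69.6 mm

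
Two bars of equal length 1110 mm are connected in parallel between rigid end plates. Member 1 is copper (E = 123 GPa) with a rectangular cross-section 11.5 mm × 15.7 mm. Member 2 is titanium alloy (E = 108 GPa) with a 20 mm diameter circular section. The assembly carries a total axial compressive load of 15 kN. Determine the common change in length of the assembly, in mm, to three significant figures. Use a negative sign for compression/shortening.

A_1 = 180.5 mm².
A_2 = 314.2 mm².
Equal strain + equilibrium ⇒ each member carries load in proportion to AE: A₁E₁ = 22210000 N, A₂E₂ = 33930000 N, ΣAE = 56140000 N.
δ = PL/ΣAE = -15000·1110/56140000 = -0.2966 mm.

-0.297 mm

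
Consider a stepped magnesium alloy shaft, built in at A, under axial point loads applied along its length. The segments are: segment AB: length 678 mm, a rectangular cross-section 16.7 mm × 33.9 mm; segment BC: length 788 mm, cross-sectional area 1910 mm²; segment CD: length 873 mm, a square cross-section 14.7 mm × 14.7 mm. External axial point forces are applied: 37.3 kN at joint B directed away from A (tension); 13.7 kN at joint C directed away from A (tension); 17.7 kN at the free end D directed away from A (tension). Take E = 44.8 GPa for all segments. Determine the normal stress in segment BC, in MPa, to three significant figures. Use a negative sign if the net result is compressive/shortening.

Internal axial forces (sectioning from the free end, tension +): N_CD = 17.7 kN, N_BC = 31.4 kN, N_AB = 68.7 kN.
σ_BC = N_BC/A_BC = 31400/1910 = 16.44 MPa.

16.4 MPa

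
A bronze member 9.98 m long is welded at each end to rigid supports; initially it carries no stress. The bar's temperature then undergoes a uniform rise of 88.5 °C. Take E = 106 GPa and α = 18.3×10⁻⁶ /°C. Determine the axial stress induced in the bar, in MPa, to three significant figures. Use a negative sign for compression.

-172 MPa

Free thermal expansion αLΔT = 18.3e-6 · 9980 · 88.5 = 16.16 mm.
The walls impose strain ε = −(16.16)/9980 = -1.6195e-03; σ = Eε = 106000 · -1.6195e-03 = -171.7 MPa.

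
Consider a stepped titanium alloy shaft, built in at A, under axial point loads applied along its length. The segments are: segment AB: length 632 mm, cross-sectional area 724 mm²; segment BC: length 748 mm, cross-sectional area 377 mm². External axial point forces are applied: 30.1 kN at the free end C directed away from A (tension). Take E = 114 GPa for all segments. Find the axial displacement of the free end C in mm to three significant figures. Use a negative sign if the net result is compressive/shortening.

Internal axial forces (sectioning from the free end, tension +): N_BC = 30.1 kN, N_AB = 30.1 kN.
δ_AB = 30100·632/(724·114000) = 0.2305 mm
δ_BC = 30100·748/(377·114000) = 0.5239 mm
δ = Σδ_i = 0.7544 mm.

0.754 mm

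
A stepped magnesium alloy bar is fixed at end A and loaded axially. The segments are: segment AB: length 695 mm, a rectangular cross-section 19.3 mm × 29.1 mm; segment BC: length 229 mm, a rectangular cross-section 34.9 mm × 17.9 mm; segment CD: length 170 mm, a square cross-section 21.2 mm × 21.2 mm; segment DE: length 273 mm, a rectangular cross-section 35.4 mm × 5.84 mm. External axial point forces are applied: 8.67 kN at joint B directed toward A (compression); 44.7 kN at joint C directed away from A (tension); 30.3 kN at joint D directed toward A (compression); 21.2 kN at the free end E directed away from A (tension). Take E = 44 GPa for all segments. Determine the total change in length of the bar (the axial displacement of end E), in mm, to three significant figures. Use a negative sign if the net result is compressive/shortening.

1.61 mm

Internal axial forces (sectioning from the free end, tension +): N_DE = 21.2 kN, N_CD = -9.1 kN, N_BC = 35.6 kN, N_AB = 26.93 kN.
A_AB = 561.6 mm².
A_BC = 624.7 mm².
A_CD = 449.4 mm².
A_DE = 206.7 mm².
δ_AB = 26930·695/(561.6·44000) = 0.7574 mm
δ_BC = 35600·229/(624.7·44000) = 0.2966 mm
δ_CD = -9100·170/(449.4·44000) = -0.07823 mm
δ_DE = 21200·273/(206.7·44000) = 0.6363 mm
δ = Σδ_i = 1.612 mm.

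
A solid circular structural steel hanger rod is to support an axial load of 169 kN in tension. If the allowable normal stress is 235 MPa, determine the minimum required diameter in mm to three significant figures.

Required area A ≥ P/σ_allow = 169000/235 = 719.1 mm².
For a solid circular section, d ≥ √(4A/π) = 30.26 mm.

30.3 mm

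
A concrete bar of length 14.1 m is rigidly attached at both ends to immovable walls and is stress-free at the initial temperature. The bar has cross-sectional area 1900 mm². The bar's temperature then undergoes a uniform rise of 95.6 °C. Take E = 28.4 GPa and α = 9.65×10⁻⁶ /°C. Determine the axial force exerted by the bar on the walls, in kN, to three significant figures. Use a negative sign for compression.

Free thermal expansion αLΔT = 9.65e-6 · 14100 · 95.6 = 13.01 mm.
The walls impose strain ε = −(13.01)/14100 = -9.2254e-04; σ = Eε = 28400 · -9.2254e-04 = -26.2 MPa.
Wall reaction R = σ·A = -26.2·1900 = -49780 N = -49.78 kN.

-49.8 kN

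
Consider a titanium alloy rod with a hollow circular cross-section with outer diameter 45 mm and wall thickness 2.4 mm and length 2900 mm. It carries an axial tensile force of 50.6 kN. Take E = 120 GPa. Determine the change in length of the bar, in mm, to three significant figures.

A = 321.2 mm².
δ_mech = NL/(AE) = 50600·2900/(321.2·120000) = 3.807 mm.

3.81 mm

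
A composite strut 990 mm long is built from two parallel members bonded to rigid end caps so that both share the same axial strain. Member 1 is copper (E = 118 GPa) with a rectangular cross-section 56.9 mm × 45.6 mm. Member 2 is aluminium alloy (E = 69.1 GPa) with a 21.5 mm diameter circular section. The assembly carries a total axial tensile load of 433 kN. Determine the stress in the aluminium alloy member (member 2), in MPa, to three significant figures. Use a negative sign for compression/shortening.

90.3 MPa

A_1 = 2595 mm².
A_2 = 363.1 mm².
Equal strain + equilibrium ⇒ each member carries load in proportion to AE: A₁E₁ = 306200000 N, A₂E₂ = 25090000 N, ΣAE = 331300000 N.
σ₂ = P·E₂/ΣAE = 433000·69100/331300000 = 90.32 MPa.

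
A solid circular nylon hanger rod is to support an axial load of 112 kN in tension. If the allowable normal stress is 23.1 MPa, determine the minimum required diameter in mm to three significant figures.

Required area A ≥ P/σ_allow = 112000/23.1 = 4848 mm².
For a solid circular section, d ≥ √(4A/π) = 78.57 mm.

78.6 mm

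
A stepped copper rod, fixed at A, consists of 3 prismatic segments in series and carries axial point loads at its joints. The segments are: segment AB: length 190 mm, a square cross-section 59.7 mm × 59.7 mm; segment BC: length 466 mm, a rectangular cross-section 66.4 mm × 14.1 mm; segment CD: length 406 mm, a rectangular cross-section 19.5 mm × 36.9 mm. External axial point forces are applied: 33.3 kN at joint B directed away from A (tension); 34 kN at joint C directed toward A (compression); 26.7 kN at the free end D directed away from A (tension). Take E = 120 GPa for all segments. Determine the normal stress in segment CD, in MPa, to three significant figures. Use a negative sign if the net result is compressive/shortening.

37.1 MPa

Internal axial forces (sectioning from the free end, tension +): N_CD = 26.7 kN, N_BC = -7.3 kN, N_AB = 26 kN.
A_CD = 719.5 mm².
σ_CD = N_CD/A_CD = 26700/719.5 = 37.11 MPa.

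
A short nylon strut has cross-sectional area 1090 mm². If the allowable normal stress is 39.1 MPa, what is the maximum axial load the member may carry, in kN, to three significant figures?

42.6 kN

P_max = σ_allow · A = 39.1 · 1090 = 42620 N = 42.62 kN.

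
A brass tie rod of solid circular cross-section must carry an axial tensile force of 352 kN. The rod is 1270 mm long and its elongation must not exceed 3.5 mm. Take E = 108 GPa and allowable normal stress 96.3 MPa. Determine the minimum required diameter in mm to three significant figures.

68.2 mm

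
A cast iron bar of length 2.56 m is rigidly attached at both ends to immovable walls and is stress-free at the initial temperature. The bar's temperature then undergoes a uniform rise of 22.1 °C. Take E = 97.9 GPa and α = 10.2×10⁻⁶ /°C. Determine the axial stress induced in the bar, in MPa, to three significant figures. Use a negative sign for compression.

Free thermal expansion αLΔT = 10.2e-6 · 2560 · 22.1 = 0.5771 mm.
The walls impose strain ε = −(0.5771)/2560 = -2.2542e-04; σ = Eε = 97900 · -2.2542e-04 = -22.07 MPa.

-22.1 MPa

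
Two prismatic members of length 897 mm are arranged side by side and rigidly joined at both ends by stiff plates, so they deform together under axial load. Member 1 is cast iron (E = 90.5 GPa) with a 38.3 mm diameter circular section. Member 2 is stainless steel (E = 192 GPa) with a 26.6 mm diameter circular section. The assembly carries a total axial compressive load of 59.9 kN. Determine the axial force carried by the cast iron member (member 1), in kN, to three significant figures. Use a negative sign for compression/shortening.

A_1 = 1152 mm².
A_2 = 555.7 mm².
Equal strain + equilibrium ⇒ each member carries load in proportion to AE: A₁E₁ = 104300000 N, A₂E₂ = 106700000 N, ΣAE = 211000000 N.
F₁ = P·A₁E₁/ΣAE = -59900·104300000/211000000 = -29600 N.

-29.6 kN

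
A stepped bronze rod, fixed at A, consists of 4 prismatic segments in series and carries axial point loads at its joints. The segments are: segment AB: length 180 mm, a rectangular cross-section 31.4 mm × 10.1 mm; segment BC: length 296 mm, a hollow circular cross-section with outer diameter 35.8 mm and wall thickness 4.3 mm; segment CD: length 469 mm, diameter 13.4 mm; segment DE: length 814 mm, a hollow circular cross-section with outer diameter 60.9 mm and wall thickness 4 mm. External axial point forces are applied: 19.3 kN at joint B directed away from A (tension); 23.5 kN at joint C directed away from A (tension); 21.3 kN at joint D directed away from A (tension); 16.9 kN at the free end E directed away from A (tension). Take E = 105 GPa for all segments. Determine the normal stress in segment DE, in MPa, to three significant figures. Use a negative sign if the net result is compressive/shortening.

Internal axial forces (sectioning from the free end, tension +): N_DE = 16.9 kN, N_CD = 38.2 kN, N_BC = 61.7 kN, N_AB = 81 kN.
A_DE = 715 mm².
σ_DE = N_DE/A_DE = 16900/715 = 23.64 MPa.

23.6 MPa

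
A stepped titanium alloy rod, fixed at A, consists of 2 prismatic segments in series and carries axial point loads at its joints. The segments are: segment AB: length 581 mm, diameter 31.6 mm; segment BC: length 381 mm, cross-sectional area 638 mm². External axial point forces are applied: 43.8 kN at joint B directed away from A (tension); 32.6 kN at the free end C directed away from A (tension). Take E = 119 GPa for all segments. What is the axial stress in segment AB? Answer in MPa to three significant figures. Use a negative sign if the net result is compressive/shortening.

Internal axial forces (sectioning from the free end, tension +): N_BC = 32.6 kN, N_AB = 76.4 kN.
A_AB = 784.3 mm².
σ_AB = N_AB/A_AB = 76400/784.3 = 97.42 MPa.

97.4 MPa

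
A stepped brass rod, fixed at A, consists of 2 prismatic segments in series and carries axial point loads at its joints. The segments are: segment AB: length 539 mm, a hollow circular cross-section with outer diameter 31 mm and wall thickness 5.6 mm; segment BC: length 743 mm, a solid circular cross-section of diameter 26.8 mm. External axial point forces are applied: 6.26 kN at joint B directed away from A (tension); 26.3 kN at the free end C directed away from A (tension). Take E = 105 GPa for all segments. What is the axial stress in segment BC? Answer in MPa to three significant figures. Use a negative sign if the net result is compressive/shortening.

46.6 MPa

Internal axial forces (sectioning from the free end, tension +): N_BC = 26.3 kN, N_AB = 32.56 kN.
A_BC = 564.1 mm².
σ_BC = N_BC/A_BC = 26300/564.1 = 46.62 MPa.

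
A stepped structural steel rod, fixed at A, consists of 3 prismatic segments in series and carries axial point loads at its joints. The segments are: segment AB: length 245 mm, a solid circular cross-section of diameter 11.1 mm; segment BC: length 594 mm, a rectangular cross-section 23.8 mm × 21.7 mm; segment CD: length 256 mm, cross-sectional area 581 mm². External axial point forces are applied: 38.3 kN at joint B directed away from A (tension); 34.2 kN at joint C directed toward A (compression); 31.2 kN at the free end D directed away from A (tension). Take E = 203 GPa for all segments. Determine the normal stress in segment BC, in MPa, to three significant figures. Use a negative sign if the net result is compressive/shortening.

Internal axial forces (sectioning from the free end, tension +): N_CD = 31.2 kN, N_BC = -3 kN, N_AB = 35.3 kN.
A_BC = 516.5 mm².
σ_BC = N_BC/A_BC = -3000/516.5 = -5.809 MPa.

-5.81 MPa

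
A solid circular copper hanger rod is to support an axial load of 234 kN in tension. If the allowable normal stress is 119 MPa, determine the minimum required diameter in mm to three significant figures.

Required area A ≥ P/σ_allow = 234000/119 = 1966 mm².
For a solid circular section, d ≥ √(4A/π) = 50.04 mm.

50.0 mm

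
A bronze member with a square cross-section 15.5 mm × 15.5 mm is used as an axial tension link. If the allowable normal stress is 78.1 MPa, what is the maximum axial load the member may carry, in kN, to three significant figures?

18.8 kN

A = 240.2 mm².
P_max = σ_allow · A = 78.1 · 240.2 = 18760 N = 18.76 kN.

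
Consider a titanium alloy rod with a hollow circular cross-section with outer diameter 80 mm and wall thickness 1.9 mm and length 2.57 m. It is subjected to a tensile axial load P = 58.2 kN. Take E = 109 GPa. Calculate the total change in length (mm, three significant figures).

2.94 mm

A = 466.2 mm².
δ_mech = NL/(AE) = 58200·2570/(466.2·109000) = 2.944 mm.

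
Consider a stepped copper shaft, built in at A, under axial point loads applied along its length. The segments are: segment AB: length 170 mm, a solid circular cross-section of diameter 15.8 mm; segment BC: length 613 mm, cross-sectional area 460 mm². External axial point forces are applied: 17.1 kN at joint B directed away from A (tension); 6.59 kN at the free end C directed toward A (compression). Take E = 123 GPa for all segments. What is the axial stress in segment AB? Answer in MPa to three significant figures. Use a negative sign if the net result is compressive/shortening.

53.6 MPa

Internal axial forces (sectioning from the free end, tension +): N_BC = -6.59 kN, N_AB = 10.51 kN.
A_AB = 196.1 mm².
σ_AB = N_AB/A_AB = 10510/196.1 = 53.6 MPa.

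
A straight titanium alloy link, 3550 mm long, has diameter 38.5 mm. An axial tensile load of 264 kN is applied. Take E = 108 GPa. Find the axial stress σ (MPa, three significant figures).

A = 1164 mm².
σ = N/A = 264000/1164 = 226.8 MPa.

227 MPa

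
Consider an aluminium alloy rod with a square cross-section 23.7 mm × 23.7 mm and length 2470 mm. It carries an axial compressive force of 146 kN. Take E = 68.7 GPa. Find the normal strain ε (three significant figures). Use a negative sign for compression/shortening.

A = 561.7 mm².
σ = N/A = -259.9 MPa; ε = σ/E = -259.9/68700 = -3.784e-03.

-0.00378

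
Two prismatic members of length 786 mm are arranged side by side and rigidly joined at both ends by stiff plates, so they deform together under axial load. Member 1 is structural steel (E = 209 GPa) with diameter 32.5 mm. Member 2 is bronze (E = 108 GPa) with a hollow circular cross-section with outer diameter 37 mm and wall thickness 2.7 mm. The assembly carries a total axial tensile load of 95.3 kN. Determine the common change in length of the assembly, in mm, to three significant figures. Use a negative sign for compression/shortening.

A_1 = 829.6 mm².
A_2 = 290.9 mm².
Equal strain + equilibrium ⇒ each member carries load in proportion to AE: A₁E₁ = 173400000 N, A₂E₂ = 31420000 N, ΣAE = 204800000 N.
δ = PL/ΣAE = 95300·786/204800000 = 0.3657 mm.

0.366 mm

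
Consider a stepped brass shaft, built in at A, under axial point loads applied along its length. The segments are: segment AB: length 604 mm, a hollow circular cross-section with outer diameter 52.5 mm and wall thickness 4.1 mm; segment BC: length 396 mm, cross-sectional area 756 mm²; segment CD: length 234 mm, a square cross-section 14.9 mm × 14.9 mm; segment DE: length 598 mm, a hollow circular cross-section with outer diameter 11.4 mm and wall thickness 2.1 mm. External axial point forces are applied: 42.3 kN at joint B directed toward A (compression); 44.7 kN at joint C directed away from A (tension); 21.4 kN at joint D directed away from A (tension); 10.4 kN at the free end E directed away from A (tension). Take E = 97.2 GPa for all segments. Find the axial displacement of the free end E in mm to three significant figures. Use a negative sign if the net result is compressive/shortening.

Internal axial forces (sectioning from the free end, tension +): N_DE = 10.4 kN, N_CD = 31.8 kN, N_BC = 76.5 kN, N_AB = 34.2 kN.
A_AB = 623.4 mm².
A_CD = 222 mm².
A_DE = 61.36 mm².
δ_AB = 34200·604/(623.4·97200) = 0.3409 mm
δ_BC = 76500·396/(756·97200) = 0.4123 mm
δ_CD = 31800·234/(222·97200) = 0.3448 mm
δ_DE = 10400·598/(61.36·97200) = 1.043 mm
δ = Σδ_i = 2.141 mm.

2.14 mm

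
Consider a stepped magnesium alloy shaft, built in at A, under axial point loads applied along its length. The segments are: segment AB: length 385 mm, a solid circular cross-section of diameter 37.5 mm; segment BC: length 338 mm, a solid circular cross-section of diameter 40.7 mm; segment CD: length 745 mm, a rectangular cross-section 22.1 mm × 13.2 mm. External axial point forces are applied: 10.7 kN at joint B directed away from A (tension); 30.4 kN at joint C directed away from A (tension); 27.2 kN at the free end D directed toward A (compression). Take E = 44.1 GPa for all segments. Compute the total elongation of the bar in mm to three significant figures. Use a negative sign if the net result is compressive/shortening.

-1.45 mm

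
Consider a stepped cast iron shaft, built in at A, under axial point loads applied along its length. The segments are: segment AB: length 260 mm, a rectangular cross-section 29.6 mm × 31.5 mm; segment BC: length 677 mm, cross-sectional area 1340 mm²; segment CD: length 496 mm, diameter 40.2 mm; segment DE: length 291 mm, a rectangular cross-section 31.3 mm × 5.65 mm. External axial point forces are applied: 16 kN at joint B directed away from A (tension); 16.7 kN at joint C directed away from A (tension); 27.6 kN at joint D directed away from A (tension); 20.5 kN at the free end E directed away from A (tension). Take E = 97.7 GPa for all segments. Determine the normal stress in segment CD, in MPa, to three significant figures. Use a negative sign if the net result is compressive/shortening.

Internal axial forces (sectioning from the free end, tension +): N_DE = 20.5 kN, N_CD = 48.1 kN, N_BC = 64.8 kN, N_AB = 80.8 kN.
A_CD = 1269 mm².
σ_CD = N_CD/A_CD = 48100/1269 = 37.9 MPa.

37.9 MPa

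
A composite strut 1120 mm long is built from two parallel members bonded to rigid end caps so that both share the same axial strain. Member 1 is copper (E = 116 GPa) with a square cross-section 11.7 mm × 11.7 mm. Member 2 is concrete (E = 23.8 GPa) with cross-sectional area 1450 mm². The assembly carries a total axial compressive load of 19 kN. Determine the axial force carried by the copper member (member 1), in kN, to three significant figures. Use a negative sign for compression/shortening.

A_1 = 136.9 mm².
Equal strain + equilibrium ⇒ each member carries load in proportion to AE: A₁E₁ = 15880000 N, A₂E₂ = 34510000 N, ΣAE = 50390000 N.
F₁ = P·A₁E₁/ΣAE = -19000·15880000/50390000 = -5987 N.

-5.99 kN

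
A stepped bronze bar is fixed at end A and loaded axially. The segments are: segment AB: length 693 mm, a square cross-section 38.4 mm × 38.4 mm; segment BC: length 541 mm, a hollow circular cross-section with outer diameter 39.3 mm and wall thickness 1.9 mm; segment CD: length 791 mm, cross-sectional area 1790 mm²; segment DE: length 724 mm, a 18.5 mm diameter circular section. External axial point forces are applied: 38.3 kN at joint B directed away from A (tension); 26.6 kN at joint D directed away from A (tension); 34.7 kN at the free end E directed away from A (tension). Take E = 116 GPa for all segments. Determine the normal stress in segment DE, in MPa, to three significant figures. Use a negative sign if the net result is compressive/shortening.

Internal axial forces (sectioning from the free end, tension +): N_DE = 34.7 kN, N_CD = 61.3 kN, N_BC = 61.3 kN, N_AB = 99.6 kN.
A_DE = 268.8 mm².
σ_DE = N_DE/A_DE = 34700/268.8 = 129.1 MPa.

129 MPa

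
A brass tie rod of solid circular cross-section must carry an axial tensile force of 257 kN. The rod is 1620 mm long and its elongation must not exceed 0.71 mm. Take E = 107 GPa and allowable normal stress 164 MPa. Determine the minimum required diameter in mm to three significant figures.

83.5 mm

Required area A ≥ P/σ_allow = 257000/164 = 1567 mm².
For a solid circular section, d ≥ √(4A/π) = 44.67 mm.
Elongation limit: A ≥ PL/(Eδ_allow) = 257000·1620/(107000·0.71) = 5480 mm² ⇒ d ≥ 83.53 mm.
The elongation limit governs.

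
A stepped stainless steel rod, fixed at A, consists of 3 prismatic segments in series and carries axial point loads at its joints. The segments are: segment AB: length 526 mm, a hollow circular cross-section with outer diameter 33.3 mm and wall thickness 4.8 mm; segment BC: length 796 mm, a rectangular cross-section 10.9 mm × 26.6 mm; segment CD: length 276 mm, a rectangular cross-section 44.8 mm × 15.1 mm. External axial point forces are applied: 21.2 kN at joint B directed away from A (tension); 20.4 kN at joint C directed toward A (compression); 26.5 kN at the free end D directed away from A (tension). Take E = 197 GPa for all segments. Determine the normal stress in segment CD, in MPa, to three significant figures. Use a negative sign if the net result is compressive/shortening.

39.2 MPa

Internal axial forces (sectioning from the free end, tension +): N_CD = 26.5 kN, N_BC = 6.1 kN, N_AB = 27.3 kN.
A_CD = 676.5 mm².
σ_CD = N_CD/A_CD = 26500/676.5 = 39.17 MPa.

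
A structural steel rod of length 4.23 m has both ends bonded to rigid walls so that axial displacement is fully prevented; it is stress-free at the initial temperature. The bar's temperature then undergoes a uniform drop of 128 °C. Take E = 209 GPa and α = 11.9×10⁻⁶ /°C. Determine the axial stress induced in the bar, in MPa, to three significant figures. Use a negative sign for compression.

Free thermal expansion αLΔT = 11.9e-6 · 4230 · -128 = -6.443 mm.
The walls impose strain ε = −(-6.443)/4230 = 1.5232e-03; σ = Eε = 209000 · 1.5232e-03 = 318.3 MPa.

318 MPa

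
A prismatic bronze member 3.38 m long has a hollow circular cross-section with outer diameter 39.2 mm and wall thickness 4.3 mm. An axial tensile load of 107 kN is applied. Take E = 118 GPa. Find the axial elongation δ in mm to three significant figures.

A = 471.5 mm².
δ_mech = NL/(AE) = 107000·3380/(471.5·118000) = 6.501 mm.

6.50 mm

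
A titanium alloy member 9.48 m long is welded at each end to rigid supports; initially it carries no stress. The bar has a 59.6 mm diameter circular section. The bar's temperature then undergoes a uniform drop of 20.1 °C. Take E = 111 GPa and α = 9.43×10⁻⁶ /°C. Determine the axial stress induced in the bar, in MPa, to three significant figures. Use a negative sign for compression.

21.0 MPa

Free thermal expansion αLΔT = 9.43e-6 · 9480 · -20.1 = -1.797 mm.
The walls impose strain ε = −(-1.797)/9480 = 1.8954e-04; σ = Eε = 111000 · 1.8954e-04 = 21.04 MPa.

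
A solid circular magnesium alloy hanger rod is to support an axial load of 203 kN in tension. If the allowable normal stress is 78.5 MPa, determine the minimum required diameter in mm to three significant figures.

57.4 mm

Required area A ≥ P/σ_allow = 203000/78.5 = 2586 mm².
For a solid circular section, d ≥ √(4A/π) = 57.38 mm.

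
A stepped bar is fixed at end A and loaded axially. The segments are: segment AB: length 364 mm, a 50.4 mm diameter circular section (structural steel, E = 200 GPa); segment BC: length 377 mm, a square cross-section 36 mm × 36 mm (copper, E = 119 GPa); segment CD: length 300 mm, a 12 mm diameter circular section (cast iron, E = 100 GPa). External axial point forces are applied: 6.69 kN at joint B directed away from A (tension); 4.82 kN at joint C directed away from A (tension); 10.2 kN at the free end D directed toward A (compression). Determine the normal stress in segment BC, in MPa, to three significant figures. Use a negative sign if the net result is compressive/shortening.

-4.15 MPa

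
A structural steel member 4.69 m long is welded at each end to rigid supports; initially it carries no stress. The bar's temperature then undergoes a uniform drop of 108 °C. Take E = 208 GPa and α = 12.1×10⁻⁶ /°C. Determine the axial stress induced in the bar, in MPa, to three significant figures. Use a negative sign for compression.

Free thermal expansion αLΔT = 12.1e-6 · 4690 · -108 = -6.129 mm.
The walls impose strain ε = −(-6.129)/4690 = 1.3068e-03; σ = Eε = 208000 · 1.3068e-03 = 271.8 MPa.

272 MPa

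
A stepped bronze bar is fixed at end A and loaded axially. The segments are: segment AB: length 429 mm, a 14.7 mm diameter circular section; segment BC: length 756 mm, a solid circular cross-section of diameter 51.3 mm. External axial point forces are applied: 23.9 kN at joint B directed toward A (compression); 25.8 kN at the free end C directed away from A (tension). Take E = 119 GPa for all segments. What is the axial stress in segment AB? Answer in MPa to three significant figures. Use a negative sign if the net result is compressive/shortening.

11.2 MPa

Internal axial forces (sectioning from the free end, tension +): N_BC = 25.8 kN, N_AB = 1.9 kN.
A_AB = 169.7 mm².
σ_AB = N_AB/A_AB = 1900/169.7 = 11.2 MPa.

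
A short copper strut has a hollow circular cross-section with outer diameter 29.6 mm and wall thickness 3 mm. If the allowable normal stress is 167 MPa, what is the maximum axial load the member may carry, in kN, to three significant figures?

41.9 kN

A = 250.7 mm².
P_max = σ_allow · A = 167 · 250.7 = 41870 N = 41.87 kN.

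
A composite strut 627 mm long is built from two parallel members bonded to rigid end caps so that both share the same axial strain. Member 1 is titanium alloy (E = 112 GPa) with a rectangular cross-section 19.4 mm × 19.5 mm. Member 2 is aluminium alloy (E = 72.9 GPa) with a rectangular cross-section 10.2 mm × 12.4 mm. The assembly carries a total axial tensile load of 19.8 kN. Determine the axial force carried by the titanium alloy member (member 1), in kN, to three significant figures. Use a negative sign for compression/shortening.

A_1 = 378.3 mm².
A_2 = 126.5 mm².
Equal strain + equilibrium ⇒ each member carries load in proportion to AE: A₁E₁ = 42370000 N, A₂E₂ = 9220000 N, ΣAE = 51590000 N.
F₁ = P·A₁E₁/ΣAE = 19800·42370000/51590000 = 16260 N.

16.3 kN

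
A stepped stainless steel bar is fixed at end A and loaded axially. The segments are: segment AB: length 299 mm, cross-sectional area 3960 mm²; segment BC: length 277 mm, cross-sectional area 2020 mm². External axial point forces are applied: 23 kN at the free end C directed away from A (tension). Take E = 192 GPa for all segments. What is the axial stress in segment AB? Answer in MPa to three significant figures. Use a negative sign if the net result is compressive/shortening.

Internal axial forces (sectioning from the free end, tension +): N_BC = 23 kN, N_AB = 23 kN.
σ_AB = N_AB/A_AB = 23000/3960 = 5.808 MPa.

5.81 MPa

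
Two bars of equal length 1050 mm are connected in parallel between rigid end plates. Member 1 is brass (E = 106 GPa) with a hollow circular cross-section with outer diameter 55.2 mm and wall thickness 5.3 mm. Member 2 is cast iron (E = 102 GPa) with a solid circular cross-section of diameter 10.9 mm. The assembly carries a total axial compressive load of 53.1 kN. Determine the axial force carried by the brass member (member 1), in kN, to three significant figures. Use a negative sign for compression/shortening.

-47.9 kN

A_1 = 830.9 mm².
A_2 = 93.31 mm².
Equal strain + equilibrium ⇒ each member carries load in proportion to AE: A₁E₁ = 88070000 N, A₂E₂ = 9518000 N, ΣAE = 97590000 N.
F₁ = P·A₁E₁/ΣAE = -53100·88070000/97590000 = -47920 N.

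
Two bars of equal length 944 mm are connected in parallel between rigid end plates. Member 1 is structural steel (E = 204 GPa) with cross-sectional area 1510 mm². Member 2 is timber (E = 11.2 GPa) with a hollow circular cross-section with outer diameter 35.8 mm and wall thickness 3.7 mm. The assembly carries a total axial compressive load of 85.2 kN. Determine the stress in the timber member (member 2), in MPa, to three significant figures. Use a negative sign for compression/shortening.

-3.06 MPa

A_2 = 373.1 mm².
Equal strain + equilibrium ⇒ each member carries load in proportion to AE: A₁E₁ = 308000000 N, A₂E₂ = 4179000 N, ΣAE = 312200000 N.
σ₂ = P·E₂/ΣAE = -85200·11200/312200000 = -3.056 MPa.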